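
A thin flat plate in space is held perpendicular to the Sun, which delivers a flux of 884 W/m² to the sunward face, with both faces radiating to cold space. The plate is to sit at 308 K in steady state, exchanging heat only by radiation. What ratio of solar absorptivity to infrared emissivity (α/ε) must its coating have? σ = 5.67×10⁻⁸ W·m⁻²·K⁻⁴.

Balance: αS·A = εσ·2A·T⁴ ⇒ α/ε = 2σT⁴/S.
α/ε = 2·5.67×10⁻⁸·(308)⁴/884 = 2·5.67×10⁻⁸·8.999×10⁹/884.

α/ε ≈ 1.15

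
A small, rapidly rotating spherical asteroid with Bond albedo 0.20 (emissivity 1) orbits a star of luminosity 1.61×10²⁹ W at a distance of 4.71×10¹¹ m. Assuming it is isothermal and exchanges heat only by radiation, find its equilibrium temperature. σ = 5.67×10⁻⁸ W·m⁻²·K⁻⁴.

First find the stellar flux at distance d: S = L/(4πd²) = 1.61×10²⁹/(4π·(4.71×10¹¹)²) = 57750 W/m².
For an isothermal sphere, absorbed (1−a)S·πr² = emitted σ·4πr²·T⁴, so T⁴ = (1−a)S/(4σ).
T⁴ = 0.800·57750/(4·5.67×10⁻⁸) = 2.037×10¹¹ K⁴.

T ≈ 672 K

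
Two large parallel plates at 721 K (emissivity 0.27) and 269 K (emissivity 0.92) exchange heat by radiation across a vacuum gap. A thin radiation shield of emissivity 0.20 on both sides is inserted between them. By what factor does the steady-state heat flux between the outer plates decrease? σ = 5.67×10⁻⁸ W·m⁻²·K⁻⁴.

factor ≈ 3.37

Without shield: q₀ = σΔ(T⁴)/(1/ε₁+1/ε₂−1) with denominator 3.791.
With shield the two gaps are in series; the resistances add: (1/ε₁+1/ε_s−1)+(1/ε_s+1/ε₂−1) = 7.704+5.087 = 12.79.
Heat-flux ratio q₀/q = 12.79/3.791.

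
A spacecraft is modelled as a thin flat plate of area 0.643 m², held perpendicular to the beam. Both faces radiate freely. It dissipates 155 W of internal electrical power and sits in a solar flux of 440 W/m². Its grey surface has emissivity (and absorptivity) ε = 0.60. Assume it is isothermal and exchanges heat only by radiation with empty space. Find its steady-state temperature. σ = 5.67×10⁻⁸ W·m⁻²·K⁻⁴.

At steady state, absorbed solar power + internal power = radiated power.
Absorbed: α·S·A_cross = 0.60·440·0.6430 = 169.8 W (cross-section A).
Total input = 169.8 + 155 = 324.8 W.
Radiated: εσ·A_surf·T⁴ with A_surf = 2A = 1.286 m².
T⁴ = 324.8/(0.60·5.67×10⁻⁸·1.286) = 7.423×10⁹ K⁴.

T ≈ 294 K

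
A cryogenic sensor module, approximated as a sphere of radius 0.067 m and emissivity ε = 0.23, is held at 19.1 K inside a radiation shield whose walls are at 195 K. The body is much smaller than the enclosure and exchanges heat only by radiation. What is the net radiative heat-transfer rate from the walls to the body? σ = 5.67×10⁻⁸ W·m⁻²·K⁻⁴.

For a small grey body in a large enclosure: P_net = εσA(T_body⁴ − T_wall⁴).
A = 4πr² = 0.05641 m²; T_body⁴ − T_wall⁴ = 1.331×10⁵ − 1.446×10⁹ = -1.446×10⁹ K⁴.
|P_net| = 0.23·5.67×10⁻⁸·0.05641·1.446×10⁹.

P_net ≈ 1.06 W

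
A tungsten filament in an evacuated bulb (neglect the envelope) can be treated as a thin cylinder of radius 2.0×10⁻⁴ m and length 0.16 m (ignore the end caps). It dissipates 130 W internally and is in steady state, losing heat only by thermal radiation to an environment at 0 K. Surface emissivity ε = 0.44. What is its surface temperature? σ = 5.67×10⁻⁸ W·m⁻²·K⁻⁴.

Steady state: internal power = radiated power, P = εσA T⁴.
Radiating area A = 2πrL = 2.011×10⁻⁴ m².
T⁴ = P/(εσA) = 130/(0.44·5.67×10⁻⁸·2.011×10⁻⁴) = 2.592×10¹³ K⁴.
T = (2.592×10¹³)^(1/4).

T ≈ 2260 K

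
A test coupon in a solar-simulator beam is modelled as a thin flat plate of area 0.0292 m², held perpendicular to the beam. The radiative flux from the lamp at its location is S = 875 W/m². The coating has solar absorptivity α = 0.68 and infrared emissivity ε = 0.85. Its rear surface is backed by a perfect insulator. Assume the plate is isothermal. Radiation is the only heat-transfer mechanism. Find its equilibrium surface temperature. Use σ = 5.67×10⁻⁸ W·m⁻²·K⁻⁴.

T ≈ 333 K

At equilibrium, absorbed power = emitted power.
Absorbing cross-section = A = 0.02920 m²; emitting surface = A = 0.02920 m² (ratio 1).
αS·A_cross = εσ·A_surf·T⁴  ⇒  T⁴ = αS/(ε·1σ).
T⁴ = 0.680·875/(0.85·1·5.67×10⁻⁸) = 1.235×10¹⁰ K⁴.
T = (1.235×10¹⁰)^(1/4).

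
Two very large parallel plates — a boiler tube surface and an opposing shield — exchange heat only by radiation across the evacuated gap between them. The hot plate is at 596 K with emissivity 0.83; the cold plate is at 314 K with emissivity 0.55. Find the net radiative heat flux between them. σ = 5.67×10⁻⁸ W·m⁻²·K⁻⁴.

q ≈ 3260 W/m²

For two infinite grey parallel plates, q = σ(T₁⁴ − T₂⁴)/(1/ε₁ + 1/ε₂ − 1).
T₁⁴ − T₂⁴ = 1.262×10¹¹ − 9.721×10⁹ = 1.165×10¹¹ K⁴.
1/ε₁ + 1/ε₂ − 1 = 1.205 + 1.818 − 1 = 2.023.
q = 5.67×10⁻⁸ × 1.165×10¹¹ / 2.023.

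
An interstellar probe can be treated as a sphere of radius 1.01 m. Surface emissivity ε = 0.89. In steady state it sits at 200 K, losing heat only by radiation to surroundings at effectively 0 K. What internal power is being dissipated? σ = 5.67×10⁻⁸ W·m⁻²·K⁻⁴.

P ≈ 1040 W

Steady state: P = εσA T⁴.
A = 4πr² = 12.82 m²; T⁴ = (200)⁴ = 1.600×10⁹ K⁴.
P = 0.89 × 5.67×10⁻⁸ × 12.82 × 1.600×10⁹.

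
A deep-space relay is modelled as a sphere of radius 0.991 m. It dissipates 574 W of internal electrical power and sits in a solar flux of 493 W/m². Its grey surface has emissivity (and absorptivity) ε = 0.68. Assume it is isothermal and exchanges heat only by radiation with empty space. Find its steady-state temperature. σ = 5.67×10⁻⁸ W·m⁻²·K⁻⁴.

At steady state, absorbed solar power + internal power = radiated power.
Absorbed: α·S·A_cross = 0.68·493·3.085 = 1034 W (cross-section πr²).
Total input = 1034 + 574 = 1608 W.
Radiated: εσ·A_surf·T⁴ with A_surf = 4πr² = 12.34 m².
T⁴ = 1608/(0.68·5.67×10⁻⁸·12.34) = 3.380×10⁹ K⁴.

T ≈ 241 K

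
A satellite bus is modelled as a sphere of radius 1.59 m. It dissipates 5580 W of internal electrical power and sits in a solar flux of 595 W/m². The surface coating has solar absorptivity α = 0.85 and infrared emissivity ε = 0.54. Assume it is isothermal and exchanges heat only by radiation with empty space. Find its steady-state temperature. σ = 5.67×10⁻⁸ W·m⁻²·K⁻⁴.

At steady state, absorbed solar power + internal power = radiated power.
Absorbed: α·S·A_cross = 0.85·595·7.942 = 4017 W (cross-section πr²).
Total input = 4017 + 5580 = 9597 W.
Radiated: εσ·A_surf·T⁴ with A_surf = 4πr² = 31.77 m².
T⁴ = 9597/(0.54·5.67×10⁻⁸·31.77) = 9.866×10⁹ K⁴.

T ≈ 315 K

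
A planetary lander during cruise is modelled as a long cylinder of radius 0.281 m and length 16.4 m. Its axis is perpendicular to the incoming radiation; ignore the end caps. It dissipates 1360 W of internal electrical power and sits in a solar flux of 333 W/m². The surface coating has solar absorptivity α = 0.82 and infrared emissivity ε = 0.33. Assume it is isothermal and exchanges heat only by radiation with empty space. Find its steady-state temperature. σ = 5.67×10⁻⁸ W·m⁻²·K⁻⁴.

T ≈ 291 K

At steady state, absorbed solar power + internal power = radiated power.
Absorbed: α·S·A_cross = 0.82·333·9.217 = 2517 W (cross-section 2rL).
Total input = 2517 + 1360 = 3877 W.
Radiated: εσ·A_surf·T⁴ with A_surf = 2πrL = 28.96 m².
T⁴ = 3877/(0.33·5.67×10⁻⁸·28.96) = 7.155×10⁹ K⁴.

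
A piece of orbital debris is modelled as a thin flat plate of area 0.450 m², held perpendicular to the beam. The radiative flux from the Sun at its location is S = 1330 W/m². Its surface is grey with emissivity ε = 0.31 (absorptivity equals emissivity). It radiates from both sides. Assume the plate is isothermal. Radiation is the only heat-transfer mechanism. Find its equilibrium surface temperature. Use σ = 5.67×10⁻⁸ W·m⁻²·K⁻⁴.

T ≈ 329 K

At equilibrium, absorbed power = emitted power.
Absorbing cross-section = A = 0.4500 m²; emitting surface = 2A = 0.9000 m² (ratio 2).
εS·A_cross = εσ·A_surf·T⁴  ⇒  T⁴ = S/(2σ)   (ε cancels).
T⁴ = 1330/(2·5.67×10⁻⁸) = 1.173×10¹⁰ K⁴.
T = (1.173×10¹⁰)^(1/4).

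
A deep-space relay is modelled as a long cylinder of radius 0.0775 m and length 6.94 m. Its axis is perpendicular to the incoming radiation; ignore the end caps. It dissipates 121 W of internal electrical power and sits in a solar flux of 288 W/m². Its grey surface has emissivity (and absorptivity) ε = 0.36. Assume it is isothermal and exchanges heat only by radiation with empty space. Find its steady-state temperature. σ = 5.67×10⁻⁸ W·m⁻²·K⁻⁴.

At steady state, absorbed solar power + internal power = radiated power.
Absorbed: α·S·A_cross = 0.36·288·1.076 = 111.5 W (cross-section 2rL).
Total input = 111.5 + 121 = 232.5 W.
Radiated: εσ·A_surf·T⁴ with A_surf = 2πrL = 3.379 m².
T⁴ = 232.5/(0.36·5.67×10⁻⁸·3.379) = 3.371×10⁹ K⁴.

T ≈ 241 K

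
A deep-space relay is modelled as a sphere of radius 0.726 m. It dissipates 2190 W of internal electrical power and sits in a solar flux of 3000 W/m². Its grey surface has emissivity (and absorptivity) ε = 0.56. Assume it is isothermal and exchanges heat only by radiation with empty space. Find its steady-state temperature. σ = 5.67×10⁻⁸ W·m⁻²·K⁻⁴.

At steady state, absorbed solar power + internal power = radiated power.
Absorbed: α·S·A_cross = 0.56·3000·1.656 = 2782 W (cross-section πr²).
Total input = 2782 + 2190 = 4972 W.
Radiated: εσ·A_surf·T⁴ with A_surf = 4πr² = 6.623 m².
T⁴ = 4972/(0.56·5.67×10⁻⁸·6.623) = 2.364×10¹⁰ K⁴.

T ≈ 392 K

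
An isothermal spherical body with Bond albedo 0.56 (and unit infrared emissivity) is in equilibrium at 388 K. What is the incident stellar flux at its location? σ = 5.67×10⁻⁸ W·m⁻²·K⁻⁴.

(1−a)S·πr² = σ·4πr²·T⁴ ⇒ S = 4σT⁴/(1−a).
S = 4·5.67×10⁻⁸·2.266×10¹⁰/0.440.

S ≈ 11700 W/m²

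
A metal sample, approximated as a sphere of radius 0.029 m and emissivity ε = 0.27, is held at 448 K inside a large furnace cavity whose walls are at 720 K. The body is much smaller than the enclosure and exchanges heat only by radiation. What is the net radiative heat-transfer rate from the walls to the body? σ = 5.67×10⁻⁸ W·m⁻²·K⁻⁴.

For a small grey body in a large enclosure: P_net = εσA(T_body⁴ − T_wall⁴).
A = 4πr² = 0.01057 m²; T_body⁴ − T_wall⁴ = 4.028×10¹⁰ − 2.687×10¹¹ = -2.285×10¹¹ K⁴.
|P_net| = 0.27·5.67×10⁻⁸·0.01057·2.285×10¹¹.

P_net ≈ 37.0 W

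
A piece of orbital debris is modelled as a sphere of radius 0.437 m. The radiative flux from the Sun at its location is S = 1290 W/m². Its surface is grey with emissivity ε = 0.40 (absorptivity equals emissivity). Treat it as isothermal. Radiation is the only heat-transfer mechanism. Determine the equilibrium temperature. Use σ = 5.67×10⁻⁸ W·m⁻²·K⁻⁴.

T ≈ 275 K

At equilibrium, absorbed power = emitted power.
Absorbing cross-section = πr² = 0.5999 m²; emitting surface = 4πr² = 2.400 m² (ratio 4).
εS·A_cross = εσ·A_surf·T⁴  ⇒  T⁴ = S/(4σ)   (ε cancels).
T⁴ = 1290/(4·5.67×10⁻⁸) = 5.688×10⁹ K⁴.
T = (5.688×10⁹)^(1/4).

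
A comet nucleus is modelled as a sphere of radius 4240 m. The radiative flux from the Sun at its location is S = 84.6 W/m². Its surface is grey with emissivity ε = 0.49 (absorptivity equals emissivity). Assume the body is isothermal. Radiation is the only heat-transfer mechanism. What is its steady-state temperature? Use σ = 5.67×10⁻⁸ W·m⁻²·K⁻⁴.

At equilibrium, absorbed power = emitted power.
Absorbing cross-section = πr² = 5.648×10⁷ m²; emitting surface = 4πr² = 2.259×10⁸ m² (ratio 4).
εS·A_cross = εσ·A_surf·T⁴  ⇒  T⁴ = S/(4σ)   (ε cancels).
T⁴ = 84.6/(4·5.67×10⁻⁸) = 3.730×10⁸ K⁴.
T = (3.730×10⁸)^(1/4).

T ≈ 139 K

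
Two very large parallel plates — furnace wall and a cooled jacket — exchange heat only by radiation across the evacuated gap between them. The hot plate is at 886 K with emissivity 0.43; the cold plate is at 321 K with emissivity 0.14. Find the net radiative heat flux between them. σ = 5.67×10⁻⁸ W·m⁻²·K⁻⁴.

q ≈ 4050 W/m²

For two infinite grey parallel plates, q = σ(T₁⁴ − T₂⁴)/(1/ε₁ + 1/ε₂ − 1).
T₁⁴ − T₂⁴ = 6.162×10¹¹ − 1.062×10¹⁰ = 6.056×10¹¹ K⁴.
1/ε₁ + 1/ε₂ − 1 = 2.326 + 7.143 − 1 = 8.468.
q = 5.67×10⁻⁸ × 6.056×10¹¹ / 8.468.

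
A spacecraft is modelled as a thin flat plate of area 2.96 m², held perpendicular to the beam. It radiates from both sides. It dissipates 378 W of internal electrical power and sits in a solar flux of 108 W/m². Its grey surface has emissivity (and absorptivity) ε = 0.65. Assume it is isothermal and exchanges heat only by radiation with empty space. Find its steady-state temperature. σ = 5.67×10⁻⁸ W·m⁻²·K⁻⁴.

At steady state, absorbed solar power + internal power = radiated power.
Absorbed: α·S·A_cross = 0.65·108·2.960 = 207.8 W (cross-section A).
Total input = 207.8 + 378 = 585.8 W.
Radiated: εσ·A_surf·T⁴ with A_surf = 2A = 5.920 m².
T⁴ = 585.8/(0.65·5.67×10⁻⁸·5.920) = 2.685×10⁹ K⁴.

T ≈ 228 K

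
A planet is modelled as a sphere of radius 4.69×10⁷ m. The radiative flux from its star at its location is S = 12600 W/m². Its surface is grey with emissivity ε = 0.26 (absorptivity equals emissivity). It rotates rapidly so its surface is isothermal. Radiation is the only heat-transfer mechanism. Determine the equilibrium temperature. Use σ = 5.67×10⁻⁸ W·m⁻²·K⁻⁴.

At equilibrium, absorbed power = emitted power.
Absorbing cross-section = πr² = 6.910×10¹⁵ m²; emitting surface = 4πr² = 2.764×10¹⁶ m² (ratio 4).
εS·A_cross = εσ·A_surf·T⁴  ⇒  T⁴ = S/(4σ)   (ε cancels).
T⁴ = 12600/(4·5.67×10⁻⁸) = 5.556×10¹⁰ K⁴.
T = (5.556×10¹⁰)^(1/4).

T ≈ 485 K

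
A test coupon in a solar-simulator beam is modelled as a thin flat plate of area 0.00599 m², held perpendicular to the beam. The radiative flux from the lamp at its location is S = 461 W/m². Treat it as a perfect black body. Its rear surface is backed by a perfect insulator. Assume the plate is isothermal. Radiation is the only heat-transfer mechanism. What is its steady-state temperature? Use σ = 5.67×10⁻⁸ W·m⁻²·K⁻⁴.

At equilibrium, absorbed power = emitted power.
Absorbing cross-section = A = 0.005990 m²; emitting surface = A = 0.005990 m² (ratio 1).
S·A_cross = εσ·A_surf·T⁴  ⇒  T⁴ = S/(1σ).
T⁴ = 1.00·461/(1·5.67×10⁻⁸) = 8.131×10⁹ K⁴.
T = (8.131×10⁹)^(1/4).

T ≈ 300 K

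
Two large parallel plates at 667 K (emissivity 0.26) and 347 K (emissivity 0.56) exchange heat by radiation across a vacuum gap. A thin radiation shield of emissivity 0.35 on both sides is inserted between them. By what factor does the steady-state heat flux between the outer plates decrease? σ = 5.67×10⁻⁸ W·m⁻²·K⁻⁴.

factor ≈ 2.02

Without shield: q₀ = σΔ(T⁴)/(1/ε₁+1/ε₂−1) with denominator 4.632.
With shield the two gaps are in series; the resistances add: (1/ε₁+1/ε_s−1)+(1/ε_s+1/ε₂−1) = 5.703+3.643 = 9.346.
Heat-flux ratio q₀/q = 9.346/4.632.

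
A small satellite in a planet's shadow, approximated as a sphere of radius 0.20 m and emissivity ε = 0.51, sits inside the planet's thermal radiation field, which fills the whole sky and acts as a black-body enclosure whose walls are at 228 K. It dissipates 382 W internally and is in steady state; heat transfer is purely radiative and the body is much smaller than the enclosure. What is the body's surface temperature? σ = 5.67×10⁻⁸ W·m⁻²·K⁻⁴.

T ≈ 413 K

For a small grey body in a large enclosure, net radiated power = εσA(T⁴ − T_w⁴).
Steady state: P = εσA(T⁴ − T_w⁴) with A = 4πr² = 0.5027 m².
T⁴ = P/(εσA) + T_w⁴ = 382/(0.51·5.67×10⁻⁸·0.5027) + (228)⁴
    = 2.628×10¹⁰ + 2.702×10⁹ = 2.898×10¹⁰ K⁴.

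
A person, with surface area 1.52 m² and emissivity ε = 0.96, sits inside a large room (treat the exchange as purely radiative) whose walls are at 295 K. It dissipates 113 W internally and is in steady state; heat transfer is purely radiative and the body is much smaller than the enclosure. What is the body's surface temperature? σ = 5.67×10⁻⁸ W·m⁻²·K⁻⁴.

T ≈ 307 K

For a small grey body in a large enclosure, net radiated power = εσA(T⁴ − T_w⁴).
Steady state: P = εσA(T⁴ − T_w⁴) with A = 1.52 m².
T⁴ = P/(εσA) + T_w⁴ = 113/(0.96·5.67×10⁻⁸·1.520) + (295)⁴
    = 1.366×10⁹ + 7.573×10⁹ = 8.939×10⁹ K⁴.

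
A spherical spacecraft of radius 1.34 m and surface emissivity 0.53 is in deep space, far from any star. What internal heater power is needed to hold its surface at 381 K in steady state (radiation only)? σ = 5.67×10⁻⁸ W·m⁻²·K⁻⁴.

P = εσ·4πr²·T⁴.
4πr² = 22.56 m²; T⁴ = 2.107×10¹⁰ K⁴.
P = 0.53·5.67×10⁻⁸·22.56·2.107×10¹⁰.

P ≈ 14300 W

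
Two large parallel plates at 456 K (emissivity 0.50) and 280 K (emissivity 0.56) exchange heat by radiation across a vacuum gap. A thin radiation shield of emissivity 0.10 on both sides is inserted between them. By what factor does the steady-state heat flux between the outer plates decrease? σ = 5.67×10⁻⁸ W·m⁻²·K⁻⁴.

factor ≈ 7.82

Without shield: q₀ = σΔ(T⁴)/(1/ε₁+1/ε₂−1) with denominator 2.786.
With shield the two gaps are in series; the resistances add: (1/ε₁+1/ε_s−1)+(1/ε_s+1/ε₂−1) = 11.00+10.79 = 21.79.
Heat-flux ratio q₀/q = 21.79/2.786.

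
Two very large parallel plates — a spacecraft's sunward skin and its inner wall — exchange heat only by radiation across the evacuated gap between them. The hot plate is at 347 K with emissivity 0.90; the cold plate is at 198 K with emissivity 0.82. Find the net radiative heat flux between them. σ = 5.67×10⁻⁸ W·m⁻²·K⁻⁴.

For two infinite grey parallel plates, q = σ(T₁⁴ − T₂⁴)/(1/ε₁ + 1/ε₂ − 1).
T₁⁴ − T₂⁴ = 1.450×10¹⁰ − 1.537×10⁹ = 1.296×10¹⁰ K⁴.
1/ε₁ + 1/ε₂ − 1 = 1.111 + 1.220 − 1 = 1.331.
q = 5.67×10⁻⁸ × 1.296×10¹⁰ / 1.331.

q ≈ 552 W/m²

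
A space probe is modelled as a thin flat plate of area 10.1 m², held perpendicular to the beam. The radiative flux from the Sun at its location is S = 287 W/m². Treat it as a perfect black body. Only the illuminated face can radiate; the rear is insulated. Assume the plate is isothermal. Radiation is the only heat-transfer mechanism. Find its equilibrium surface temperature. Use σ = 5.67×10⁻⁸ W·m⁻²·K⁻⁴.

At equilibrium, absorbed power = emitted power.
Absorbing cross-section = A = 10.10 m²; emitting surface = A = 10.10 m² (ratio 1).
S·A_cross = εσ·A_surf·T⁴  ⇒  T⁴ = S/(1σ).
T⁴ = 1.00·287/(1·5.67×10⁻⁸) = 5.062×10⁹ K⁴.
T = (5.062×10⁹)^(1/4).

T ≈ 267 K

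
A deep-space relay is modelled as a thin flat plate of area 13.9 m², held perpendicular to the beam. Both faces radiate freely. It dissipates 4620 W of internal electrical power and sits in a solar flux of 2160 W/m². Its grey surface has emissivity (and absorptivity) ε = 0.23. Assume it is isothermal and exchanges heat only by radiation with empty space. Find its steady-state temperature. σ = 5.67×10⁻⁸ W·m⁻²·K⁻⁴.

At steady state, absorbed solar power + internal power = radiated power.
Absorbed: α·S·A_cross = 0.23·2160·13.90 = 6906 W (cross-section A).
Total input = 6906 + 4620 = 11530 W.
Radiated: εσ·A_surf·T⁴ with A_surf = 2A = 27.80 m².
T⁴ = 11530/(0.23·5.67×10⁻⁸·27.80) = 3.179×10¹⁰ K⁴.

T ≈ 422 K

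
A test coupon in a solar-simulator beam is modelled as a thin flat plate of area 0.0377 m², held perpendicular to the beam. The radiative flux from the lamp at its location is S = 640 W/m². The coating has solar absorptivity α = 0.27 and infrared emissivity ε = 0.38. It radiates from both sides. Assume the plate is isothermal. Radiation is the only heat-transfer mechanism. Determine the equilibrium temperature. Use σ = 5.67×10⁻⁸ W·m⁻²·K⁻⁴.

T ≈ 252 K

At equilibrium, absorbed power = emitted power.
Absorbing cross-section = A = 0.03770 m²; emitting surface = 2A = 0.07540 m² (ratio 2).
αS·A_cross = εσ·A_surf·T⁴  ⇒  T⁴ = αS/(ε·2σ).
T⁴ = 0.270·640/(0.38·2·5.67×10⁻⁸) = 4.010×10⁹ K⁴.
T = (4.010×10⁹)^(1/4).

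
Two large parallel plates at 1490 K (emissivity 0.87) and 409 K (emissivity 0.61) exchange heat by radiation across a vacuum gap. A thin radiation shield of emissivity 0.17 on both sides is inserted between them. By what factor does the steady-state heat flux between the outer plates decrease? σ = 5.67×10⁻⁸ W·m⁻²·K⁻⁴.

factor ≈ 7.02

Without shield: q₀ = σΔ(T⁴)/(1/ε₁+1/ε₂−1) with denominator 1.789.
With shield the two gaps are in series; the resistances add: (1/ε₁+1/ε_s−1)+(1/ε_s+1/ε₂−1) = 6.032+6.522 = 12.55.
Heat-flux ratio q₀/q = 12.55/1.789.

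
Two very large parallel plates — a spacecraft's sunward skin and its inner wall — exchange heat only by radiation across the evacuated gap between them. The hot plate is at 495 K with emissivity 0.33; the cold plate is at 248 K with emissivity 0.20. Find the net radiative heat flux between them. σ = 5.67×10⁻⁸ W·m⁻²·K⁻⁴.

q ≈ 454 W/m²

For two infinite grey parallel plates, q = σ(T₁⁴ − T₂⁴)/(1/ε₁ + 1/ε₂ − 1).
T₁⁴ − T₂⁴ = 6.004×10¹⁰ − 3.783×10⁹ = 5.625×10¹⁰ K⁴.
1/ε₁ + 1/ε₂ − 1 = 3.030 + 5.000 − 1 = 7.030.
q = 5.67×10⁻⁸ × 5.625×10¹⁰ / 7.030.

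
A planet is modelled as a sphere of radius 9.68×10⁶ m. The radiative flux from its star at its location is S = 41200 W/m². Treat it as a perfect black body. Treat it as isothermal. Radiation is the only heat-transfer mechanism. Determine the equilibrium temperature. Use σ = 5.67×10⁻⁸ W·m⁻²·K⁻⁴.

T ≈ 653 K

At equilibrium, absorbed power = emitted power.
Absorbing cross-section = πr² = 2.944×10¹⁴ m²; emitting surface = 4πr² = 1.177×10¹⁵ m² (ratio 4).
S·A_cross = εσ·A_surf·T⁴  ⇒  T⁴ = S/(4σ).
T⁴ = 1.00·41200/(4·5.67×10⁻⁸) = 1.817×10¹¹ K⁴.
T = (1.817×10¹¹)^(1/4).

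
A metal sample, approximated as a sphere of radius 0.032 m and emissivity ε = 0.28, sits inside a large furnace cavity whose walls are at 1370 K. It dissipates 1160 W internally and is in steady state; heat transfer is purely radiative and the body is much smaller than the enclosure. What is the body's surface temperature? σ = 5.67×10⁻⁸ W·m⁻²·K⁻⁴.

T ≈ 1740 K

For a small grey body in a large enclosure, net radiated power = εσA(T⁴ − T_w⁴).
Steady state: P = εσA(T⁴ − T_w⁴) with A = 4πr² = 0.01287 m².
T⁴ = P/(εσA) + T_w⁴ = 1160/(0.28·5.67×10⁻⁸·0.01287) + (1370)⁴
    = 5.678×10¹² + 3.523×10¹² = 9.201×10¹² K⁴.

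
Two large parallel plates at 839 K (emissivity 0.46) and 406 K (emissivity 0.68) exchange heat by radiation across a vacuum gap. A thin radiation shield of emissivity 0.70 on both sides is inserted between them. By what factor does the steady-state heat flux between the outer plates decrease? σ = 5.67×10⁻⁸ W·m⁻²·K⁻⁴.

Without shield: q₀ = σΔ(T⁴)/(1/ε₁+1/ε₂−1) with denominator 2.645.
With shield the two gaps are in series; the resistances add: (1/ε₁+1/ε_s−1)+(1/ε_s+1/ε₂−1) = 2.602+1.899 = 4.502.
Heat-flux ratio q₀/q = 4.502/2.645.

factor ≈ 1.70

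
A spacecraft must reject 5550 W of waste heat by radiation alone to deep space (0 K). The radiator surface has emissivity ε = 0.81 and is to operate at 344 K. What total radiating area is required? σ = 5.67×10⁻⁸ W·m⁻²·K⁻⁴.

P = εσA T⁴ ⇒ A = P/(εσT⁴).
T⁴ = 1.400×10¹⁰ K⁴.
A = 5550/(0.81 × 5.67×10⁻⁸ × 1.400×10¹⁰).

A ≈ 8.63 m²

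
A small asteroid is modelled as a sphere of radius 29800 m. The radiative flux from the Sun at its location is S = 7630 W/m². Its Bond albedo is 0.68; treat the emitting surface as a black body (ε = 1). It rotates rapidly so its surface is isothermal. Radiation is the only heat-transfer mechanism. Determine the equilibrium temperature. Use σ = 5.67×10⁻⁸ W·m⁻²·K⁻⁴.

At equilibrium, absorbed power = emitted power.
Absorbing cross-section = πr² = 2.790×10⁹ m²; emitting surface = 4πr² = 1.116×10¹⁰ m² (ratio 4).
(1−a)S·A_cross = εσ·A_surf·T⁴  ⇒  T⁴ = (1−a)S/(4σ).
T⁴ = 0.320·7630/(4·5.67×10⁻⁸) = 1.077×10¹⁰ K⁴.
T = (1.077×10¹⁰)^(1/4).

T ≈ 322 K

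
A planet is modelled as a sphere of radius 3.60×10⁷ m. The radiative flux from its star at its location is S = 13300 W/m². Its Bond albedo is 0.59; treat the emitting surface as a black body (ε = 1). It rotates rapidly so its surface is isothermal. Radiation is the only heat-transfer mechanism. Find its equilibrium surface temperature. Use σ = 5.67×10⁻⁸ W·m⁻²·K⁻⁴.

T ≈ 394 K

At equilibrium, absorbed power = emitted power.
Absorbing cross-section = πr² = 4.072×10¹⁵ m²; emitting surface = 4πr² = 1.629×10¹⁶ m² (ratio 4).
(1−a)S·A_cross = εσ·A_surf·T⁴  ⇒  T⁴ = (1−a)S/(4σ).
T⁴ = 0.410·13300/(4·5.67×10⁻⁸) = 2.404×10¹⁰ K⁴.
T = (2.404×10¹⁰)^(1/4).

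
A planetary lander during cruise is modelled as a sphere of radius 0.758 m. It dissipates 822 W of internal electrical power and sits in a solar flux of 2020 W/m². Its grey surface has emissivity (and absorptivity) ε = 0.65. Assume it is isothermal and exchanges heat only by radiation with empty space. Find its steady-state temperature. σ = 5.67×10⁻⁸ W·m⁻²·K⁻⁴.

At steady state, absorbed solar power + internal power = radiated power.
Absorbed: α·S·A_cross = 0.65·2020·1.805 = 2370 W (cross-section πr²).
Total input = 2370 + 822 = 3192 W.
Radiated: εσ·A_surf·T⁴ with A_surf = 4πr² = 7.220 m².
T⁴ = 3192/(0.65·5.67×10⁻⁸·7.220) = 1.200×10¹⁰ K⁴.

T ≈ 331 K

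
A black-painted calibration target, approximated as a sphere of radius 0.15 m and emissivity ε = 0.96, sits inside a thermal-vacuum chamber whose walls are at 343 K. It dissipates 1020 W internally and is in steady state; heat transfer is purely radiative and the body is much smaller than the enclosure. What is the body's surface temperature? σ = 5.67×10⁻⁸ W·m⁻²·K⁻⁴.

For a small grey body in a large enclosure, net radiated power = εσA(T⁴ − T_w⁴).
Steady state: P = εσA(T⁴ − T_w⁴) with A = 4πr² = 0.2827 m².
T⁴ = P/(εσA) + T_w⁴ = 1020/(0.96·5.67×10⁻⁸·0.2827) + (343)⁴
    = 6.628×10¹⁰ + 1.384×10¹⁰ = 8.012×10¹⁰ K⁴.

T ≈ 532 K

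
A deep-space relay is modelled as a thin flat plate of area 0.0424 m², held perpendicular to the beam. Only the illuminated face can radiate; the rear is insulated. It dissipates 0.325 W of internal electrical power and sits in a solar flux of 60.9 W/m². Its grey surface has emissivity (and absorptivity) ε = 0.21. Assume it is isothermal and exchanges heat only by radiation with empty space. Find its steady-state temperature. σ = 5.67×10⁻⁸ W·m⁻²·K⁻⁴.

T ≈ 204 K

At steady state, absorbed solar power + internal power = radiated power.
Absorbed: α·S·A_cross = 0.21·60.9·0.04240 = 0.5423 W (cross-section A).
Total input = 0.5423 + 0.325 = 0.8673 W.
Radiated: εσ·A_surf·T⁴ with A_surf = A = 0.04240 m².
T⁴ = 0.8673/(0.21·5.67×10⁻⁸·0.04240) = 1.718×10⁹ K⁴.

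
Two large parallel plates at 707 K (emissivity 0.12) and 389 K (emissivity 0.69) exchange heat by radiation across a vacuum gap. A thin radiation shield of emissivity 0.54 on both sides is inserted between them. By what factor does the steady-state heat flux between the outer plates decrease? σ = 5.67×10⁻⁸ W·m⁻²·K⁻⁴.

factor ≈ 1.31

Without shield: q₀ = σΔ(T⁴)/(1/ε₁+1/ε₂−1) with denominator 8.783.
With shield the two gaps are in series; the resistances add: (1/ε₁+1/ε_s−1)+(1/ε_s+1/ε₂−1) = 9.185+2.301 = 11.49.
Heat-flux ratio q₀/q = 11.49/8.783.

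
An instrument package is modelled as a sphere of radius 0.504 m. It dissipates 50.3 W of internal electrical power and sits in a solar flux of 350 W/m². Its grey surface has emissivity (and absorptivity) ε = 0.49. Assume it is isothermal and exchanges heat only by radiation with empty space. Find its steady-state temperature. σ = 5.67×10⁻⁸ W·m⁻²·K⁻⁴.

At steady state, absorbed solar power + internal power = radiated power.
Absorbed: α·S·A_cross = 0.49·350·0.7980 = 136.9 W (cross-section πr²).
Total input = 136.9 + 50.3 = 187.2 W.
Radiated: εσ·A_surf·T⁴ with A_surf = 4πr² = 3.192 m².
T⁴ = 187.2/(0.49·5.67×10⁻⁸·3.192) = 2.110×10⁹ K⁴.

T ≈ 214 K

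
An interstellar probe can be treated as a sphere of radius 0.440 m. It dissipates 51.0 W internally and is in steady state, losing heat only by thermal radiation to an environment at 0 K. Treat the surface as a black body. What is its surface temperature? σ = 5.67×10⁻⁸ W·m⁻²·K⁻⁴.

Steady state: internal power = radiated power, P = εσA T⁴.
Radiating area A = 4πr² = 2.433 m².
T⁴ = P/(εσA) = 51.0/(1.0·5.67×10⁻⁸·2.433) = 3.697×10⁸ K⁴.
T = (3.697×10⁸)^(1/4).

T ≈ 139 K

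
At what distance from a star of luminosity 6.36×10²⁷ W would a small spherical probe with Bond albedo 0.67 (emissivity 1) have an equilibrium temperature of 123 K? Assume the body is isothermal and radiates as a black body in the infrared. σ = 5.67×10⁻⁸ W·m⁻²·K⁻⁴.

d ≈ 1.79×10¹² m

For an isothermal black-emitting sphere, (1−a)S·πr² = σ·4πr²·T⁴ ⇒ S = 4σT⁴/(1−a).
S = 4·5.67×10⁻⁸·(123)⁴/0.330 = 157.3 W/m².
Flux falls as S = L/(4πd²), so d = √(L/(4πS)) = √(6.36×10²⁷/(4π·157.3)).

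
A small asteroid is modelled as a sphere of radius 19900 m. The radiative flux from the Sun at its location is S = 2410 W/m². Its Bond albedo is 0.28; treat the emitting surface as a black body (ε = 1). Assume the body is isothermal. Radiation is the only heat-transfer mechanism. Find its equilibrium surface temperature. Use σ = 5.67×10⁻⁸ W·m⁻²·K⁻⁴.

At equilibrium, absorbed power = emitted power.
Absorbing cross-section = πr² = 1.244×10⁹ m²; emitting surface = 4πr² = 4.976×10⁹ m² (ratio 4).
(1−a)S·A_cross = εσ·A_surf·T⁴  ⇒  T⁴ = (1−a)S/(4σ).
T⁴ = 0.720·2410/(4·5.67×10⁻⁸) = 7.651×10⁹ K⁴.
T = (7.651×10⁹)^(1/4).

T ≈ 296 K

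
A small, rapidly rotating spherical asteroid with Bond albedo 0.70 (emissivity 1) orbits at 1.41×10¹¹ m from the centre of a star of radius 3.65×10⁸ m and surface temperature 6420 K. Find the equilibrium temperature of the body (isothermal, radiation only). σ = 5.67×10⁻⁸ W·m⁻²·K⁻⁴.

T ≈ 171 K

The star's surface emits σT_*⁴; at distance d the flux is S = σT_*⁴(R_*/d)².
S = 5.67×10⁻⁸·(6420)⁴·(3.65×10⁸/1.41×10¹¹)² = 645.5 W/m².
For an isothermal sphere T⁴ = (1−a)S/(4σ) = 8.538×10⁸ K⁴.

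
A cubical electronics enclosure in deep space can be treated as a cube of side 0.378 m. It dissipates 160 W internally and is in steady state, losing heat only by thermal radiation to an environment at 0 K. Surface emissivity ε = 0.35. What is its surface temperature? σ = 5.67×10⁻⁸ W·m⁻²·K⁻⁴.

Steady state: internal power = radiated power, P = εσA T⁴.
Radiating area A = 6L² = 0.8573 m².
T⁴ = P/(εσA) = 160/(0.35·5.67×10⁻⁸·0.8573) = 9.404×10⁹ K⁴.
T = (9.404×10⁹)^(1/4).

T ≈ 311 K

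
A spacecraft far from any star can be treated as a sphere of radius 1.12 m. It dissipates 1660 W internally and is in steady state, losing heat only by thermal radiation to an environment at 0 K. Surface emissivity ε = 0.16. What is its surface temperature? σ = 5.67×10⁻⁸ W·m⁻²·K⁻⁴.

Steady state: internal power = radiated power, P = εσA T⁴.
Radiating area A = 4πr² = 15.76 m².
T⁴ = P/(εσA) = 1660/(0.16·5.67×10⁻⁸·15.76) = 1.161×10¹⁰ K⁴.
T = (1.161×10¹⁰)^(1/4).

T ≈ 328 K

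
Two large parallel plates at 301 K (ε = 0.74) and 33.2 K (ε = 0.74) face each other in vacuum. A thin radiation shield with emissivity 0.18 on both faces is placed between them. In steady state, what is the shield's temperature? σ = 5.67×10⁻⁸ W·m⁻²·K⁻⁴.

T_s ≈ 253 K

In steady state the net flux on the hot side equals that on the cold side.
σ(T₁⁴−T_s⁴)/D₁ = σ(T_s⁴−T₂⁴)/D₂, with D₁ = 1/ε₁+1/ε_s−1 = 5.907, D₂ = 1/ε_s+1/ε₂−1 = 5.907.
Solve for T_s⁴: T_s⁴ = (D₂·T₁⁴ + D₁·T₂⁴)/(D₁+D₂) = 4.105×10⁹ K⁴.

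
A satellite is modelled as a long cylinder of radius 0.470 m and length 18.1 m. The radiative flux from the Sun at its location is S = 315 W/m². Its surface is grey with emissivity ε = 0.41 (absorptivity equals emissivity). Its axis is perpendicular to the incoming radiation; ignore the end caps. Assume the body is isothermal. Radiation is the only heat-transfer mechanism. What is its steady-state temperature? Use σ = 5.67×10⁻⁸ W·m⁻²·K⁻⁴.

At equilibrium, absorbed power = emitted power.
Absorbing cross-section = 2rL = 17.01 m²; emitting surface = 2πrL = 53.45 m² (ratio π).
εS·A_cross = εσ·A_surf·T⁴  ⇒  T⁴ = S/(πσ)   (ε cancels).
T⁴ = 315/(π·5.67×10⁻⁸) = 1.768×10⁹ K⁴.
T = (1.768×10⁹)^(1/4).

T ≈ 205 K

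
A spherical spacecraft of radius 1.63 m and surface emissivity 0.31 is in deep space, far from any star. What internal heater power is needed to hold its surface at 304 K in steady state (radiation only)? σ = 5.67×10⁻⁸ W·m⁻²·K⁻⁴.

P = εσ·4πr²·T⁴.
4πr² = 33.39 m²; T⁴ = 8.541×10⁹ K⁴.
P = 0.31·5.67×10⁻⁸·33.39·8.541×10⁹.

P ≈ 5010 W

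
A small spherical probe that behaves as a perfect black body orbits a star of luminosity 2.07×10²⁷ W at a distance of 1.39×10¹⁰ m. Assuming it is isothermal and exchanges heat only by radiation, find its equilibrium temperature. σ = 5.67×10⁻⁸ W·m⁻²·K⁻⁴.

First find the stellar flux at distance d: S = L/(4πd²) = 2.07×10²⁷/(4π·(1.39×10¹⁰)²) = 8.526×10⁵ W/m².
For an isothermal sphere, absorbed (1−a)S·πr² = emitted σ·4πr²·T⁴, so T⁴ = (1−a)S/(4σ).
T⁴ = 1.00·8.526×10⁵/(4·5.67×10⁻⁸) = 3.759×10¹² K⁴.

T ≈ 1390 K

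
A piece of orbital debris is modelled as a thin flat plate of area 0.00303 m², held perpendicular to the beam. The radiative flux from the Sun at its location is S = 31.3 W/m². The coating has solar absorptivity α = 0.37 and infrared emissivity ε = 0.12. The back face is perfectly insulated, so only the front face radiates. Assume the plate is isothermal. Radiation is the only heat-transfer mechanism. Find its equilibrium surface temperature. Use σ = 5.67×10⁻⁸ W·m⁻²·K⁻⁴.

T ≈ 203 K

At equilibrium, absorbed power = emitted power.
Absorbing cross-section = A = 0.003030 m²; emitting surface = A = 0.003030 m² (ratio 1).
αS·A_cross = εσ·A_surf·T⁴  ⇒  T⁴ = αS/(ε·1σ).
T⁴ = 0.370·31.3/(0.12·1·5.67×10⁻⁸) = 1.702×10⁹ K⁴.
T = (1.702×10⁹)^(1/4).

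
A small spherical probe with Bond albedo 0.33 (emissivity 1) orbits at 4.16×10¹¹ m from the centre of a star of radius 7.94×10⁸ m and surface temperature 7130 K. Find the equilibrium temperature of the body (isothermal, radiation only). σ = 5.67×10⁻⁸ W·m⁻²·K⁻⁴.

The star's surface emits σT_*⁴; at distance d the flux is S = σT_*⁴(R_*/d)².
S = 5.67×10⁻⁸·(7130)⁴·(7.94×10⁸/4.16×10¹¹)² = 533.8 W/m².
For an isothermal sphere T⁴ = (1−a)S/(4σ) = 1.577×10⁹ K⁴.

T ≈ 199 K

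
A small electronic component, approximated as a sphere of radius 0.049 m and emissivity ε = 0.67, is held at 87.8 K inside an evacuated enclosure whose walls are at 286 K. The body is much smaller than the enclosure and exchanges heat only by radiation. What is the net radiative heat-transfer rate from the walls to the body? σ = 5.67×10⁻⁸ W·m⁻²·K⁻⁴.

P_net ≈ 7.60 W

For a small grey body in a large enclosure: P_net = εσA(T_body⁴ − T_wall⁴).
A = 4πr² = 0.03017 m²; T_body⁴ − T_wall⁴ = 5.943×10⁷ − 6.691×10⁹ = -6.631×10⁹ K⁴.
|P_net| = 0.67·5.67×10⁻⁸·0.03017·6.631×10⁹.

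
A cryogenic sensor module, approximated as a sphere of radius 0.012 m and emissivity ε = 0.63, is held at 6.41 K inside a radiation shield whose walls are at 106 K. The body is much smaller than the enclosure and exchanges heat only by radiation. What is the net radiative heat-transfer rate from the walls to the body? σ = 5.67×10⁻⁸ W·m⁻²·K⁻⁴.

P_net ≈ 0.00816 W

For a small grey body in a large enclosure: P_net = εσA(T_body⁴ − T_wall⁴).
A = 4πr² = 0.001810 m²; T_body⁴ − T_wall⁴ = 1688 − 1.262×10⁸ = -1.262×10⁸ K⁴.
|P_net| = 0.63·5.67×10⁻⁸·0.001810·1.262×10⁸.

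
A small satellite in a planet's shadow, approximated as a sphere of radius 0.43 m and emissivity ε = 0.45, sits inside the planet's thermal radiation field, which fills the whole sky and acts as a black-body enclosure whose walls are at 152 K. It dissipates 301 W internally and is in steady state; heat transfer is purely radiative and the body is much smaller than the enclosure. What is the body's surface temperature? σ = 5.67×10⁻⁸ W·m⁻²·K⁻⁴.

For a small grey body in a large enclosure, net radiated power = εσA(T⁴ − T_w⁴).
Steady state: P = εσA(T⁴ − T_w⁴) with A = 4πr² = 2.324 m².
T⁴ = P/(εσA) + T_w⁴ = 301/(0.45·5.67×10⁻⁸·2.324) + (152)⁴
    = 5.077×10⁹ + 5.338×10⁸ = 5.611×10⁹ K⁴.

T ≈ 274 K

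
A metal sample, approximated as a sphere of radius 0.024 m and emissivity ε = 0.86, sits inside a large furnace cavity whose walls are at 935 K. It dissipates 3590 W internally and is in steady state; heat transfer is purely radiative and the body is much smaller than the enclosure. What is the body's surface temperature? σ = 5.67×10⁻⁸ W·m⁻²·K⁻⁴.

For a small grey body in a large enclosure, net radiated power = εσA(T⁴ − T_w⁴).
Steady state: P = εσA(T⁴ − T_w⁴) with A = 4πr² = 0.007238 m².
T⁴ = P/(εσA) + T_w⁴ = 3590/(0.86·5.67×10⁻⁸·0.007238) + (935)⁴
    = 1.017×10¹³ + 7.643×10¹¹ = 1.094×10¹³ K⁴.

T ≈ 1820 K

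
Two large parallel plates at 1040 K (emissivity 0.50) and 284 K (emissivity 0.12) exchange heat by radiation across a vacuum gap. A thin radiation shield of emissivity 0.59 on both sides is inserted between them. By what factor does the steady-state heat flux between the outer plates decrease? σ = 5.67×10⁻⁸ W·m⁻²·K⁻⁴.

factor ≈ 1.26

Without shield: q₀ = σΔ(T⁴)/(1/ε₁+1/ε₂−1) with denominator 9.333.
With shield the two gaps are in series; the resistances add: (1/ε₁+1/ε_s−1)+(1/ε_s+1/ε₂−1) = 2.695+9.028 = 11.72.
Heat-flux ratio q₀/q = 11.72/9.333.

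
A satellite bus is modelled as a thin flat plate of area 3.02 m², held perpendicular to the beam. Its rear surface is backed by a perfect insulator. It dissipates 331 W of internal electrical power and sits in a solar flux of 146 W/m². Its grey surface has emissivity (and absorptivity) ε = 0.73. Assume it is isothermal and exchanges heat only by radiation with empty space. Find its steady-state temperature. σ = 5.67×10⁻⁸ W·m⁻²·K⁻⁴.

At steady state, absorbed solar power + internal power = radiated power.
Absorbed: α·S·A_cross = 0.73·146·3.020 = 321.9 W (cross-section A).
Total input = 321.9 + 331 = 652.9 W.
Radiated: εσ·A_surf·T⁴ with A_surf = A = 3.020 m².
T⁴ = 652.9/(0.73·5.67×10⁻⁸·3.020) = 5.223×10⁹ K⁴.

T ≈ 269 K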